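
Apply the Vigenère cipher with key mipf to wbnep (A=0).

ijcjb

Repeat the key across the message: mipfm
w(22)+m(12): 34≡8 → i
b(1)+i(8): 9 → j
n(13)+p(15): 28≡2 → c
e(4)+f(5): 9 → j
p(15)+m(12): 27≡1 → b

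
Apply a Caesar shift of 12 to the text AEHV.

A(0): 0+12=12 → M
E(4): 4+12=16 → Q
H(7): 7+12=19 → T
V(21): 21+12=33≡7 → H

MQTH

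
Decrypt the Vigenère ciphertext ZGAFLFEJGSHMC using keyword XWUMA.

Repeat the key across the ciphertext: XWUMAXWUMAXWU
Z(25)−X(23): 2 → C
G(6)−W(22): -16≡10 → K
A(0)−U(20): -20≡6 → G
F(5)−M(12): -7≡19 → T
L(11)−A(0): 11 → L
F(5)−X(23): -18≡8 → I
E(4)−W(22): -18≡8 → I
J(9)−U(20): -11≡15 → P
G(6)−M(12): -6≡20 → U
S(18)−A(0): 18 → S
H(7)−X(23): -16≡10 → K
M(12)−W(22): -10≡16 → Q
C(2)−U(20): -18≡8 → I

CKGTLIIPUSKQI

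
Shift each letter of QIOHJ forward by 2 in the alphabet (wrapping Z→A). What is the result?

Q(16): 16+2=18 → S
I(8): 8+2=10 → K
O(14): 14+2=16 → Q
H(7): 7+2=9 → J
J(9): 9+2=11 → L

SKQJL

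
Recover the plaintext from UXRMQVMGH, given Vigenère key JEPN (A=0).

Repeat the key across the ciphertext: JEPNJEPNJ
U(20)−J(9): 11 → L
X(23)−E(4): 19 → T
R(17)−P(15): 2 → C
M(12)−N(13): -1≡25 → Z
Q(16)−J(9): 7 → H
V(21)−E(4): 17 → R
M(12)−P(15): -3≡23 → X
G(6)−N(13): -7≡19 → T
H(7)−J(9): -2≡24 → Y

LTCZHRXTY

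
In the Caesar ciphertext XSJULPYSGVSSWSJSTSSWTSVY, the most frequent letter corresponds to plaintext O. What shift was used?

The most frequent ciphertext letter is S (appears 9 times).
S is position 18; O is position 14.
Shift = 4.

4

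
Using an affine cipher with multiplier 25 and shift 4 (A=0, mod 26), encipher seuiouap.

makwqkep

s(18): 25·18+4=454≡12 → m
e(4): 25·4+4=104≡0 → a
u(20): 25·20+4=504≡10 → k
i(8): 25·8+4=204≡22 → w
o(14): 25·14+4=354≡16 → q
u(20): 25·20+4=504≡10 → k
a(0): 25·0+4=4 → e
p(15): 25·15+4=379≡15 → p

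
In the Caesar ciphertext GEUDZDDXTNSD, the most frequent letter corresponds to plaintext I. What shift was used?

21

The most frequent ciphertext letter is D (appears 4 times).
D is position 3; I is position 8.
Shift = -5≡21.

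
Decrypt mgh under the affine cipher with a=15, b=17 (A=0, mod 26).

rbi

The inverse of 15 mod 26 is 7, since 15·7=105≡1. Apply D(y)=7·(y−17) mod 26:
m(12): 7·(12−17)=-35≡17 → r
g(6): 7·(6−17)=-77≡1 → b
h(7): 7·(7−17)=-70≡8 → i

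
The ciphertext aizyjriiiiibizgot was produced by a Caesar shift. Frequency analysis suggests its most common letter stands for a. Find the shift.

The most frequent ciphertext letter is i (appears 7 times).
i is position 8; a is position 0.
Shift = 8.

8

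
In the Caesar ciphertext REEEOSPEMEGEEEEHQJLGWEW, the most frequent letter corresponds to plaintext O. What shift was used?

The most frequent ciphertext letter is E (appears 10 times).
E is position 4; O is position 14.
Shift = -10≡16.

16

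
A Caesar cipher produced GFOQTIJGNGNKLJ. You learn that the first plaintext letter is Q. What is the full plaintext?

From the crib: G(6)−Q(16)=-10≡16, so the shift is 16.
Subtract 16 from each ciphertext letter:
G(6): 6−16=-10≡16 → Q
F(5): 5−16=-11≡15 → P
O(14): 14−16=-2≡24 → Y
Q(16): 16−16=0 → A
T(19): 19−16=3 → D
I(8): 8−16=-8≡18 → S
J(9): 9−16=-7≡19 → T
G(6): 6−16=-10≡16 → Q
N(13): 13−16=-3≡23 → X
G(6): 6−16=-10≡16 → Q
N(13): 13−16=-3≡23 → X
K(10): 10−16=-6≡20 → U
L(11): 11−16=-5≡21 → V
J(9): 9−16=-7≡19 → T

QPYADSTQXQXUVT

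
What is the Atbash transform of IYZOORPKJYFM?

RBALLIKPQBUN

I(8) → R(17)
Y(24) → B(1)
Z(25) → A(0)
O(14) → L(11)
O(14) → L(11)
R(17) → I(8)
P(15) → K(10)
K(10) → P(15)
J(9) → Q(16)
Y(24) → B(1)
F(5) → U(20)
M(12) → N(13)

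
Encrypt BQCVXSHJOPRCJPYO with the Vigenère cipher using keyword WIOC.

Repeat the key across the message: WIOCWIOCWIOCWIOC
B(1)+W(22): 23 → X
Q(16)+I(8): 24 → Y
C(2)+O(14): 16 → Q
V(21)+C(2): 23 → X
X(23)+W(22): 45≡19 → T
S(18)+I(8): 26≡0 → A
H(7)+O(14): 21 → V
J(9)+C(2): 11 → L
O(14)+W(22): 36≡10 → K
P(15)+I(8): 23 → X
R(17)+O(14): 31≡5 → F
C(2)+C(2): 4 → E
J(9)+W(22): 31≡5 → F
P(15)+I(8): 23 → X
Y(24)+O(14): 38≡12 → M
O(14)+C(2): 16 → Q

XYQXTAVLKXFEFXMQ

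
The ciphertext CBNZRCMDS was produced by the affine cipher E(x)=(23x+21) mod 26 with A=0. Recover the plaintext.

The inverse of 23 mod 26 is 17, since 23·17=391≡1. Apply D(y)=17·(y−21) mod 26:
C(2): 17·(2−21)=-323≡15 → P
B(1): 17·(1−21)=-340≡24 → Y
N(13): 17·(13−21)=-136≡20 → U
Z(25): 17·(25−21)=68≡16 → Q
R(17): 17·(17−21)=-68≡10 → K
C(2): 17·(2−21)=-323≡15 → P
M(12): 17·(12−21)=-153≡3 → D
D(3): 17·(3−21)=-306≡6 → G
S(18): 17·(18−21)=-51≡1 → B

PYUQKPDGB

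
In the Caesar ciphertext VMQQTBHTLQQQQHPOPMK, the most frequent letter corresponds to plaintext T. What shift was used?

The most frequent ciphertext letter is Q (appears 6 times).
Q is position 16; T is position 19.
Shift = -3≡23.

23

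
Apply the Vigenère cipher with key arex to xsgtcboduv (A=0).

Repeat the key across the message: arexarexar
x(23)+a(0): 23 → x
s(18)+r(17): 35≡9 → j
g(6)+e(4): 10 → k
t(19)+x(23): 42≡16 → q
c(2)+a(0): 2 → c
b(1)+r(17): 18 → s
o(14)+e(4): 18 → s
d(3)+x(23): 26≡0 → a
u(20)+a(0): 20 → u
v(21)+r(17): 38≡12 → m

xjkqcssaum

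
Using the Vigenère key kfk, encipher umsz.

Repeat the key across the message: kfkk
u(20)+k(10): 30≡4 → e
m(12)+f(5): 17 → r
s(18)+k(10): 28≡2 → c
z(25)+k(10): 35≡9 → j

ercj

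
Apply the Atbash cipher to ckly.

c(2) → x(23)
k(10) → p(15)
l(11) → o(14)
y(24) → b(1)

xpob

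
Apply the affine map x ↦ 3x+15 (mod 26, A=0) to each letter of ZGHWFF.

MHKDEE

Z(25): 3·25+15=90≡12 → M
G(6): 3·6+15=33≡7 → H
H(7): 3·7+15=36≡10 → K
W(22): 3·22+15=81≡3 → D
F(5): 3·5+15=30≡4 → E
F(5): 3·5+15=30≡4 → E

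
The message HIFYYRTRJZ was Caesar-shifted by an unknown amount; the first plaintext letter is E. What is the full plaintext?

EFCVVOQOGW

From the crib: H(7)−E(4)=3, so the shift is 3.
Subtract 3 from each ciphertext letter:
H(7): 7−3=4 → E
I(8): 8−3=5 → F
F(5): 5−3=2 → C
Y(24): 24−3=21 → V
Y(24): 24−3=21 → V
R(17): 17−3=14 → O
T(19): 19−3=16 → Q
R(17): 17−3=14 → O
J(9): 9−3=6 → G
Z(25): 25−3=22 → W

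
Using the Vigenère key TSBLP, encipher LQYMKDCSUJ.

EIZXZWUTFY

Repeat the key across the message: TSBLPTSBLP
L(11)+T(19): 30≡4 → E
Q(16)+S(18): 34≡8 → I
Y(24)+B(1): 25 → Z
M(12)+L(11): 23 → X
K(10)+P(15): 25 → Z
D(3)+T(19): 22 → W
C(2)+S(18): 20 → U
S(18)+B(1): 19 → T
U(20)+L(11): 31≡5 → F
J(9)+P(15): 24 → Y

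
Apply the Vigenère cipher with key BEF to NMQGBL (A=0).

OQVHFQ

Repeat the key across the message: BEFBEF
N(13)+B(1): 14 → O
M(12)+E(4): 16 → Q
Q(16)+F(5): 21 → V
G(6)+B(1): 7 → H
B(1)+E(4): 5 → F
L(11)+F(5): 16 → Q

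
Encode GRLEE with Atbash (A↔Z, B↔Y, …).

TIOVV

G(6) → T(19)
R(17) → I(8)
L(11) → O(14)
E(4) → V(21)
E(4) → V(21)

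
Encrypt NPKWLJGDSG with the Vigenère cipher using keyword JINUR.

WXXQCSOQMX

Repeat the key across the message: JINURJINUR
N(13)+J(9): 22 → W
P(15)+I(8): 23 → X
K(10)+N(13): 23 → X
W(22)+U(20): 42≡16 → Q
L(11)+R(17): 28≡2 → C
J(9)+J(9): 18 → S
G(6)+I(8): 14 → O
D(3)+N(13): 16 → Q
S(18)+U(20): 38≡12 → M
G(6)+R(17): 23 → X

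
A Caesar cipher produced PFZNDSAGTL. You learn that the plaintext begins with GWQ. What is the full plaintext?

GWQEUJRXKC

From the crib: P(15)−G(6)=9, so the shift is 9.
Subtract 9 from each ciphertext letter:
P(15): 15−9=6 → G
F(5): 5−9=-4≡22 → W
Z(25): 25−9=16 → Q
N(13): 13−9=4 → E
D(3): 3−9=-6≡20 → U
S(18): 18−9=9 → J
A(0): 0−9=-9≡17 → R
G(6): 6−9=-3≡23 → X
T(19): 19−9=10 → K
L(11): 11−9=2 → C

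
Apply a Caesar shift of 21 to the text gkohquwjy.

bfjclpret

g(6): 6+21=27≡1 → b
k(10): 10+21=31≡5 → f
o(14): 14+21=35≡9 → j
h(7): 7+21=28≡2 → c
q(16): 16+21=37≡11 → l
u(20): 20+21=41≡15 → p
w(22): 22+21=43≡17 → r
j(9): 9+21=30≡4 → e
y(24): 24+21=45≡19 → t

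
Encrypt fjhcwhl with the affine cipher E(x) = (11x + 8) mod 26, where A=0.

ldheqhz

f(5): 11·5+8=63≡11 → l
j(9): 11·9+8=107≡3 → d
h(7): 11·7+8=85≡7 → h
c(2): 11·2+8=30≡4 → e
w(22): 11·22+8=250≡16 → q
h(7): 11·7+8=85≡7 → h
l(11): 11·11+8=129≡25 → z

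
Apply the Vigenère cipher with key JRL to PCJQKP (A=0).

YTUZBA

Repeat the key across the message: JRLJRL
P(15)+J(9): 24 → Y
C(2)+R(17): 19 → T
J(9)+L(11): 20 → U
Q(16)+J(9): 25 → Z
K(10)+R(17): 27≡1 → B
P(15)+L(11): 26≡0 → A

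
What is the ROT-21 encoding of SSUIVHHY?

S(18): 18+21=39≡13 → N
S(18): 18+21=39≡13 → N
U(20): 20+21=41≡15 → P
I(8): 8+21=29≡3 → D
V(21): 21+21=42≡16 → Q
H(7): 7+21=28≡2 → C
H(7): 7+21=28≡2 → C
Y(24): 24+21=45≡19 → T

NNPDQCCT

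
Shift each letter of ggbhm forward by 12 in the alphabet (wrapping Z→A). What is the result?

g(6): 6+12=18 → s
g(6): 6+12=18 → s
b(1): 1+12=13 → n
h(7): 7+12=19 → t
m(12): 12+12=24 → y

ssnty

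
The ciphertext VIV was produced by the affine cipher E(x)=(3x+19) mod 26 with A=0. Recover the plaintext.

The inverse of 3 mod 26 is 9, since 3·9=27≡1. Apply D(y)=9·(y−19) mod 26:
V(21): 9·(21−19)=18 → S
I(8): 9·(8−19)=-99≡5 → F
V(21): 9·(21−19)=18 → S

SFS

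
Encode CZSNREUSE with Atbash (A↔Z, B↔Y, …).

XAHMIVFHV

C(2) → X(23)
Z(25) → A(0)
S(18) → H(7)
N(13) → M(12)
R(17) → I(8)
E(4) → V(21)
U(20) → F(5)
S(18) → H(7)
E(4) → V(21)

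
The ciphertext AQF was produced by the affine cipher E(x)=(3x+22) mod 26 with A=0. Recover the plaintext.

KYD

The inverse of 3 mod 26 is 9, since 3·9=27≡1. Apply D(y)=9·(y−22) mod 26:
A(0): 9·(0−22)=-198≡10 → K
Q(16): 9·(16−22)=-54≡24 → Y
F(5): 9·(5−22)=-153≡3 → D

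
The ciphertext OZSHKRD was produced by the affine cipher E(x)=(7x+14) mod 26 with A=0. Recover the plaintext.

AJIZSTR

The inverse of 7 mod 26 is 15, since 7·15=105≡1. Apply D(y)=15·(y−14) mod 26:
O(14): 15·(14−14)=0 → A
Z(25): 15·(25−14)=165≡9 → J
S(18): 15·(18−14)=60≡8 → I
H(7): 15·(7−14)=-105≡25 → Z
K(10): 15·(10−14)=-60≡18 → S
R(17): 15·(17−14)=45≡19 → T
D(3): 15·(3−14)=-165≡17 → R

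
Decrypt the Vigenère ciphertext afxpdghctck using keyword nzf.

ngscebudopl

Repeat the key across the ciphertext: nzfnzfnzfnz
a(0)−n(13): -13≡13 → n
f(5)−z(25): -20≡6 → g
x(23)−f(5): 18 → s
p(15)−n(13): 2 → c
d(3)−z(25): -22≡4 → e
g(6)−f(5): 1 → b
h(7)−n(13): -6≡20 → u
c(2)−z(25): -23≡3 → d
t(19)−f(5): 14 → o
c(2)−n(13): -11≡15 → p
k(10)−z(25): -15≡11 → l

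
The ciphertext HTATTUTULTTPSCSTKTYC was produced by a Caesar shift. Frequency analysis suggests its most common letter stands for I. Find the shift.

11

The most frequent ciphertext letter is T (appears 8 times).
T is position 19; I is position 8.
Shift = 11.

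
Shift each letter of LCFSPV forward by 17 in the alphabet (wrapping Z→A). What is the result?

L(11): 11+17=28≡2 → C
C(2): 2+17=19 → T
F(5): 5+17=22 → W
S(18): 18+17=35≡9 → J
P(15): 15+17=32≡6 → G
V(21): 21+17=38≡12 → M

CTWJGM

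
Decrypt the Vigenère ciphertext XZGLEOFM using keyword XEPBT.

Repeat the key across the ciphertext: XEPBTXEP
X(23)−X(23): 0 → A
Z(25)−E(4): 21 → V
G(6)−P(15): -9≡17 → R
L(11)−B(1): 10 → K
E(4)−T(19): -15≡11 → L
O(14)−X(23): -9≡17 → R
F(5)−E(4): 1 → B
M(12)−P(15): -3≡23 → X

AVRKLRBX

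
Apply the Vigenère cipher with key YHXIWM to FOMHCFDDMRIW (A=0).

Repeat the key across the message: YHXIWMYHXIWM
F(5)+Y(24): 29≡3 → D
O(14)+H(7): 21 → V
M(12)+X(23): 35≡9 → J
H(7)+I(8): 15 → P
C(2)+W(22): 24 → Y
F(5)+M(12): 17 → R
D(3)+Y(24): 27≡1 → B
D(3)+H(7): 10 → K
M(12)+X(23): 35≡9 → J
R(17)+I(8): 25 → Z
I(8)+W(22): 30≡4 → E
W(22)+M(12): 34≡8 → I

DVJPYRBKJZEI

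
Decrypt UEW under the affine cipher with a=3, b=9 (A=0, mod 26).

The inverse of 3 mod 26 is 9, since 3·9=27≡1. Apply D(y)=9·(y−9) mod 26:
U(20): 9·(20−9)=99≡21 → V
E(4): 9·(4−9)=-45≡7 → H
W(22): 9·(22−9)=117≡13 → N

VHN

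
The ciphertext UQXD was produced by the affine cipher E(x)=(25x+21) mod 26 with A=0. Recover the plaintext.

The inverse of 25 mod 26 is 25, since 25·25=625≡1. Apply D(y)=25·(y−21) mod 26:
U(20): 25·(20−21)=-25≡1 → B
Q(16): 25·(16−21)=-125≡5 → F
X(23): 25·(23−21)=50≡24 → Y
D(3): 25·(3−21)=-450≡18 → S

BFYS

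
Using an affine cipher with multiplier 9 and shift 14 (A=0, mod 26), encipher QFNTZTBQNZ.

Q(16): 9·16+14=158≡2 → C
F(5): 9·5+14=59≡7 → H
N(13): 9·13+14=131≡1 → B
T(19): 9·19+14=185≡3 → D
Z(25): 9·25+14=239≡5 → F
T(19): 9·19+14=185≡3 → D
B(1): 9·1+14=23 → X
Q(16): 9·16+14=158≡2 → C
N(13): 9·13+14=131≡1 → B
Z(25): 9·25+14=239≡5 → F

CHBDFDXCBF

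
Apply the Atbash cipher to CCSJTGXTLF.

XXHQGTCGOU

C(2) → X(23)
C(2) → X(23)
S(18) → H(7)
J(9) → Q(16)
T(19) → G(6)
G(6) → T(19)
X(23) → C(2)
T(19) → G(6)
L(11) → O(14)
F(5) → U(20)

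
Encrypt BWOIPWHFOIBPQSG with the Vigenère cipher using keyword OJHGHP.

Repeat the key across the message: OJHGHPOJHGHPOJH
B(1)+O(14): 15 → P
W(22)+J(9): 31≡5 → F
O(14)+H(7): 21 → V
I(8)+G(6): 14 → O
P(15)+H(7): 22 → W
W(22)+P(15): 37≡11 → L
H(7)+O(14): 21 → V
F(5)+J(9): 14 → O
O(14)+H(7): 21 → V
I(8)+G(6): 14 → O
B(1)+H(7): 8 → I
P(15)+P(15): 30≡4 → E
Q(16)+O(14): 30≡4 → E
S(18)+J(9): 27≡1 → B
G(6)+H(7): 13 → N

PFVOWLVOVOIEEBN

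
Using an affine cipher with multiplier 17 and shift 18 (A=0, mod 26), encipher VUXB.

LUTJ

V(21): 17·21+18=375≡11 → L
U(20): 17·20+18=358≡20 → U
X(23): 17·23+18=409≡19 → T
B(1): 17·1+18=35≡9 → J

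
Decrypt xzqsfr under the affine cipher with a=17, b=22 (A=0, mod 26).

xrsmzp

The inverse of 17 mod 26 is 23, since 17·23=391≡1. Apply D(y)=23·(y−22) mod 26:
x(23): 23·(23−22)=23 → x
z(25): 23·(25−22)=69≡17 → r
q(16): 23·(16−22)=-138≡18 → s
s(18): 23·(18−22)=-92≡12 → m
f(5): 23·(5−22)=-391≡25 → z
r(17): 23·(17−22)=-115≡15 → p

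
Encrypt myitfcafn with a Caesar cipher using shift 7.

tfpamjhmu

m(12): 12+7=19 → t
y(24): 24+7=31≡5 → f
i(8): 8+7=15 → p
t(19): 19+7=26≡0 → a
f(5): 5+7=12 → m
c(2): 2+7=9 → j
a(0): 0+7=7 → h
f(5): 5+7=12 → m
n(13): 13+7=20 → u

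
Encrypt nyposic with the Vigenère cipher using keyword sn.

flhbkvu

Repeat the key across the message: snsnsns
n(13)+s(18): 31≡5 → f
y(24)+n(13): 37≡11 → l
p(15)+s(18): 33≡7 → h
o(14)+n(13): 27≡1 → b
s(18)+s(18): 36≡10 → k
i(8)+n(13): 21 → v
c(2)+s(18): 20 → u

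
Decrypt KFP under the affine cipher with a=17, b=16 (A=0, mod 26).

SHD

The inverse of 17 mod 26 is 23, since 17·23=391≡1. Apply D(y)=23·(y−16) mod 26:
K(10): 23·(10−16)=-138≡18 → S
F(5): 23·(5−16)=-253≡7 → H
P(15): 23·(15−16)=-23≡3 → D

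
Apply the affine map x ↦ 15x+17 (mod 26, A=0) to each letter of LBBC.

L(11): 15·11+17=182≡0 → A
B(1): 15·1+17=32≡6 → G
B(1): 15·1+17=32≡6 → G
C(2): 15·2+17=47≡21 → V

AGGV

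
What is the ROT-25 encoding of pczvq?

obyup

p(15): 15+25=40≡14 → o
c(2): 2+25=27≡1 → b
z(25): 25+25=50≡24 → y
v(21): 21+25=46≡20 → u
q(16): 16+25=41≡15 → p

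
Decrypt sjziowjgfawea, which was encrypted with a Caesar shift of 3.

pgwfltgdcxtbx

s(18): 18−3=15 → p
j(9): 9−3=6 → g
z(25): 25−3=22 → w
i(8): 8−3=5 → f
o(14): 14−3=11 → l
w(22): 22−3=19 → t
j(9): 9−3=6 → g
g(6): 6−3=3 → d
f(5): 5−3=2 → c
a(0): 0−3=-3≡23 → x
w(22): 22−3=19 → t
e(4): 4−3=1 → b
a(0): 0−3=-3≡23 → x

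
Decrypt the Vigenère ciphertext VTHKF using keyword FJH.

Repeat the key across the ciphertext: FJHFJ
V(21)−F(5): 16 → Q
T(19)−J(9): 10 → K
H(7)−H(7): 0 → A
K(10)−F(5): 5 → F
F(5)−J(9): -4≡22 → W

QKAFW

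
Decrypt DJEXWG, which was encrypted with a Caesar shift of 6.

XDYRQA

D(3): 3−6=-3≡23 → X
J(9): 9−6=3 → D
E(4): 4−6=-2≡24 → Y
X(23): 23−6=17 → R
W(22): 22−6=16 → Q
G(6): 6−6=0 → A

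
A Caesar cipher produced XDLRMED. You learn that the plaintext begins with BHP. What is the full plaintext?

BHPVQIH

From the crib: X(23)−B(1)=22, so the shift is 22.
Subtract 22 from each ciphertext letter:
X(23): 23−22=1 → B
D(3): 3−22=-19≡7 → H
L(11): 11−22=-11≡15 → P
R(17): 17−22=-5≡21 → V
M(12): 12−22=-10≡16 → Q
E(4): 4−22=-18≡8 → I
D(3): 3−22=-19≡7 → H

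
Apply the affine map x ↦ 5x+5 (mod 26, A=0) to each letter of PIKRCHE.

P(15): 5·15+5=80≡2 → C
I(8): 5·8+5=45≡19 → T
K(10): 5·10+5=55≡3 → D
R(17): 5·17+5=90≡12 → M
C(2): 5·2+5=15 → P
H(7): 5·7+5=40≡14 → O
E(4): 5·4+5=25 → Z

CTDMPOZ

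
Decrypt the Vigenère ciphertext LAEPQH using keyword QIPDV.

VSPMVR

Repeat the key across the ciphertext: QIPDVQ
L(11)−Q(16): -5≡21 → V
A(0)−I(8): -8≡18 → S
E(4)−P(15): -11≡15 → P
P(15)−D(3): 12 → M
Q(16)−V(21): -5≡21 → V
H(7)−Q(16): -9≡17 → R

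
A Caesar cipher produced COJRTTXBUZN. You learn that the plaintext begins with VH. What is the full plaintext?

From the crib: C(2)−V(21)=-19≡7, so the shift is 7.
Subtract 7 from each ciphertext letter:
C(2): 2−7=-5≡21 → V
O(14): 14−7=7 → H
J(9): 9−7=2 → C
R(17): 17−7=10 → K
T(19): 19−7=12 → M
T(19): 19−7=12 → M
X(23): 23−7=16 → Q
B(1): 1−7=-6≡20 → U
U(20): 20−7=13 → N
Z(25): 25−7=18 → S
N(13): 13−7=6 → G

VHCKMMQUNSG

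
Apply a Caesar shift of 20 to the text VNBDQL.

V(21): 21+20=41≡15 → P
N(13): 13+20=33≡7 → H
B(1): 1+20=21 → V
D(3): 3+20=23 → X
Q(16): 16+20=36≡10 → K
L(11): 11+20=31≡5 → F

PHVXKF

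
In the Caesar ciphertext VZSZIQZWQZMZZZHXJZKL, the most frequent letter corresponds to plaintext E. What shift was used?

21

The most frequent ciphertext letter is Z (appears 8 times).
Z is position 25; E is position 4.
Shift = 21.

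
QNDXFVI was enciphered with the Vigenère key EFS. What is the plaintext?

MILTADE

Repeat the key across the ciphertext: EFSEFSE
Q(16)−E(4): 12 → M
N(13)−F(5): 8 → I
D(3)−S(18): -15≡11 → L
X(23)−E(4): 19 → T
F(5)−F(5): 0 → A
V(21)−S(18): 3 → D
I(8)−E(4): 4 → E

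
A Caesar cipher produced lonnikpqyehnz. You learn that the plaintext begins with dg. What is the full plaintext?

From the crib: l(11)−d(3)=8, so the shift is 8.
Subtract 8 from each ciphertext letter:
l(11): 11−8=3 → d
o(14): 14−8=6 → g
n(13): 13−8=5 → f
n(13): 13−8=5 → f
i(8): 8−8=0 → a
k(10): 10−8=2 → c
p(15): 15−8=7 → h
q(16): 16−8=8 → i
y(24): 24−8=16 → q
e(4): 4−8=-4≡22 → w
h(7): 7−8=-1≡25 → z
n(13): 13−8=5 → f
z(25): 25−8=17 → r

dgffachiqwzfr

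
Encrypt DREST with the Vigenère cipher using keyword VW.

Repeat the key across the message: VWVWV
D(3)+V(21): 24 → Y
R(17)+W(22): 39≡13 → N
E(4)+V(21): 25 → Z
S(18)+W(22): 40≡14 → O
T(19)+V(21): 40≡14 → O

YNZOO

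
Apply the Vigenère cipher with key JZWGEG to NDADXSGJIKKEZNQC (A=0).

Repeat the key across the message: JZWGEGJZWGEGJZWG
N(13)+J(9): 22 → W
D(3)+Z(25): 28≡2 → C
A(0)+W(22): 22 → W
D(3)+G(6): 9 → J
X(23)+E(4): 27≡1 → B
S(18)+G(6): 24 → Y
G(6)+J(9): 15 → P
J(9)+Z(25): 34≡8 → I
I(8)+W(22): 30≡4 → E
K(10)+G(6): 16 → Q
K(10)+E(4): 14 → O
E(4)+G(6): 10 → K
Z(25)+J(9): 34≡8 → I
N(13)+Z(25): 38≡12 → M
Q(16)+W(22): 38≡12 → M
C(2)+G(6): 8 → I

WCWJBYPIEQOKIMMI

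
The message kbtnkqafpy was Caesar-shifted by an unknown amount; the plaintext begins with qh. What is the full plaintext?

From the crib: k(10)−q(16)=-6≡20, so the shift is 20.
Subtract 20 from each ciphertext letter:
k(10): 10−20=-10≡16 → q
b(1): 1−20=-19≡7 → h
t(19): 19−20=-1≡25 → z
n(13): 13−20=-7≡19 → t
k(10): 10−20=-10≡16 → q
q(16): 16−20=-4≡22 → w
a(0): 0−20=-20≡6 → g
f(5): 5−20=-15≡11 → l
p(15): 15−20=-5≡21 → v
y(24): 24−20=4 → e

qhztqwglve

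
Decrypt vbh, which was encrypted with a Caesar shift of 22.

zfl

v(21): 21−22=-1≡25 → z
b(1): 1−22=-21≡5 → f
h(7): 7−22=-15≡11 → l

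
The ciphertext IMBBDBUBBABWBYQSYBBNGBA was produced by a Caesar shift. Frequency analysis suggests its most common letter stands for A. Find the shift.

The most frequent ciphertext letter is B (appears 10 times).
B is position 1; A is position 0.
Shift = 1.

1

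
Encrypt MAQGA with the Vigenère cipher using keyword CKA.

OKQIK

Repeat the key across the message: CKACK
M(12)+C(2): 14 → O
A(0)+K(10): 10 → K
Q(16)+A(0): 16 → Q
G(6)+C(2): 8 → I
A(0)+K(10): 10 → K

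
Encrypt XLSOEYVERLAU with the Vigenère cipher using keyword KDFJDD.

HOXXHBFHWUDX

Repeat the key across the message: KDFJDDKDFJDD
X(23)+K(10): 33≡7 → H
L(11)+D(3): 14 → O
S(18)+F(5): 23 → X
O(14)+J(9): 23 → X
E(4)+D(3): 7 → H
Y(24)+D(3): 27≡1 → B
V(21)+K(10): 31≡5 → F
E(4)+D(3): 7 → H
R(17)+F(5): 22 → W
L(11)+J(9): 20 → U
A(0)+D(3): 3 → D
U(20)+D(3): 23 → X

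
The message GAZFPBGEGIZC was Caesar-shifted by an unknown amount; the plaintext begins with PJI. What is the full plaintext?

PJIOYKPNPRIL

From the crib: G(6)−P(15)=-9≡17, so the shift is 17.
Subtract 17 from each ciphertext letter:
G(6): 6−17=-11≡15 → P
A(0): 0−17=-17≡9 → J
Z(25): 25−17=8 → I
F(5): 5−17=-12≡14 → O
P(15): 15−17=-2≡24 → Y
B(1): 1−17=-16≡10 → K
G(6): 6−17=-11≡15 → P
E(4): 4−17=-13≡13 → N
G(6): 6−17=-11≡15 → P
I(8): 8−17=-9≡17 → R
Z(25): 25−17=8 → I
C(2): 2−17=-15≡11 → L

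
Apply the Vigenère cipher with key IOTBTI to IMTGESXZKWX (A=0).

Repeat the key across the message: IOTBTIIOTBT
I(8)+I(8): 16 → Q
M(12)+O(14): 26≡0 → A
T(19)+T(19): 38≡12 → M
G(6)+B(1): 7 → H
E(4)+T(19): 23 → X
S(18)+I(8): 26≡0 → A
X(23)+I(8): 31≡5 → F
Z(25)+O(14): 39≡13 → N
K(10)+T(19): 29≡3 → D
W(22)+B(1): 23 → X
X(23)+T(19): 42≡16 → Q

QAMHXAFNDXQ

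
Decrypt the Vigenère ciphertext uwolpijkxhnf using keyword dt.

Repeat the key across the ciphertext: dtdtdtdtdtdt
u(20)−d(3): 17 → r
w(22)−t(19): 3 → d
o(14)−d(3): 11 → l
l(11)−t(19): -8≡18 → s
p(15)−d(3): 12 → m
i(8)−t(19): -11≡15 → p
j(9)−d(3): 6 → g
k(10)−t(19): -9≡17 → r
x(23)−d(3): 20 → u
h(7)−t(19): -12≡14 → o
n(13)−d(3): 10 → k
f(5)−t(19): -14≡12 → m

rdlsmpgruokm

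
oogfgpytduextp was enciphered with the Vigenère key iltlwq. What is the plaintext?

gdnukzqikjihle

Repeat the key across the ciphertext: iltlwqiltlwqil
o(14)−i(8): 6 → g
o(14)−l(11): 3 → d
g(6)−t(19): -13≡13 → n
f(5)−l(11): -6≡20 → u
g(6)−w(22): -16≡10 → k
p(15)−q(16): -1≡25 → z
y(24)−i(8): 16 → q
t(19)−l(11): 8 → i
d(3)−t(19): -16≡10 → k
u(20)−l(11): 9 → j
e(4)−w(22): -18≡8 → i
x(23)−q(16): 7 → h
t(19)−i(8): 11 → l
p(15)−l(11): 4 → e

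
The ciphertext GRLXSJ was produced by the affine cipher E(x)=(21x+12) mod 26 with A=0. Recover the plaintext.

WZVDEL

The inverse of 21 mod 26 is 5, since 21·5=105≡1. Apply D(y)=5·(y−12) mod 26:
G(6): 5·(6−12)=-30≡22 → W
R(17): 5·(17−12)=25 → Z
L(11): 5·(11−12)=-5≡21 → V
X(23): 5·(23−12)=55≡3 → D
S(18): 5·(18−12)=30≡4 → E
J(9): 5·(9−12)=-15≡11 → L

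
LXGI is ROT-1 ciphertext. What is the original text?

KWFH

L(11): 11−1=10 → K
X(23): 23−1=22 → W
G(6): 6−1=5 → F
I(8): 8−1=7 → H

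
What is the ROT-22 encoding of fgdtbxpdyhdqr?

f(5): 5+22=27≡1 → b
g(6): 6+22=28≡2 → c
d(3): 3+22=25 → z
t(19): 19+22=41≡15 → p
b(1): 1+22=23 → x
x(23): 23+22=45≡19 → t
p(15): 15+22=37≡11 → l
d(3): 3+22=25 → z
y(24): 24+22=46≡20 → u
h(7): 7+22=29≡3 → d
d(3): 3+22=25 → z
q(16): 16+22=38≡12 → m
r(17): 17+22=39≡13 → n

bczpxtlzudzmn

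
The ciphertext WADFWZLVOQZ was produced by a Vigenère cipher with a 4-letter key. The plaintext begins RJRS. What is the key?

FRMN

Subtract each crib letter from the matching ciphertext letter (mod 26):
W(22)−R(17)=5 → F
A(0)−J(9)=-9≡17 → R
D(3)−R(17)=-14≡12 → M
F(5)−S(18)=-13≡13 → N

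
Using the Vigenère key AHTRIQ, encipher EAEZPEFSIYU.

EHXQXUFZBPC

Repeat the key across the message: AHTRIQAHTRI
E(4)+A(0): 4 → E
A(0)+H(7): 7 → H
E(4)+T(19): 23 → X
Z(25)+R(17): 42≡16 → Q
P(15)+I(8): 23 → X
E(4)+Q(16): 20 → U
F(5)+A(0): 5 → F
S(18)+H(7): 25 → Z
I(8)+T(19): 27≡1 → B
Y(24)+R(17): 41≡15 → P
U(20)+I(8): 28≡2 → C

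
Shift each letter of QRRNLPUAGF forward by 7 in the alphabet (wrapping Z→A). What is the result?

XYYUSWBHNM

Q(16): 16+7=23 → X
R(17): 17+7=24 → Y
R(17): 17+7=24 → Y
N(13): 13+7=20 → U
L(11): 11+7=18 → S
P(15): 15+7=22 → W
U(20): 20+7=27≡1 → B
A(0): 0+7=7 → H
G(6): 6+7=13 → N
F(5): 5+7=12 → M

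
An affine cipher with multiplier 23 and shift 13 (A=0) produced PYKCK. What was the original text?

The inverse of 23 mod 26 is 17, since 23·17=391≡1. Apply D(y)=17·(y−13) mod 26:
P(15): 17·(15−13)=34≡8 → I
Y(24): 17·(24−13)=187≡5 → F
K(10): 17·(10−13)=-51≡1 → B
C(2): 17·(2−13)=-187≡21 → V
K(10): 17·(10−13)=-51≡1 → B

IFBVB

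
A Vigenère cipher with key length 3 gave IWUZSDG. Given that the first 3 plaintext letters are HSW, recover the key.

Subtract each crib letter from the matching ciphertext letter (mod 26):
I(8)−H(7)=1 → B
W(22)−S(18)=4 → E
U(20)−W(22)=-2≡24 → Y

BEY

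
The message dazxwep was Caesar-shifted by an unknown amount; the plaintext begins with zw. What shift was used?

4

From the crib: d(3)−z(25)=-22≡4, so the shift is 4.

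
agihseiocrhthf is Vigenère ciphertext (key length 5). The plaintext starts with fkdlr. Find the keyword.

Subtract each crib letter from the matching ciphertext letter (mod 26):
a(0)−f(5)=-5≡21 → v
g(6)−k(10)=-4≡22 → w
i(8)−d(3)=5 → f
h(7)−l(11)=-4≡22 → w
s(18)−r(17)=1 → b

vwfwb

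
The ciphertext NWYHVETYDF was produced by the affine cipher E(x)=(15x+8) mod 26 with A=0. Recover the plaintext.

JUITNYZIRF

The inverse of 15 mod 26 is 7, since 15·7=105≡1. Apply D(y)=7·(y−8) mod 26:
N(13): 7·(13−8)=35≡9 → J
W(22): 7·(22−8)=98≡20 → U
Y(24): 7·(24−8)=112≡8 → I
H(7): 7·(7−8)=-7≡19 → T
V(21): 7·(21−8)=91≡13 → N
E(4): 7·(4−8)=-28≡24 → Y
T(19): 7·(19−8)=77≡25 → Z
Y(24): 7·(24−8)=112≡8 → I
D(3): 7·(3−8)=-35≡17 → R
F(5): 7·(5−8)=-21≡5 → F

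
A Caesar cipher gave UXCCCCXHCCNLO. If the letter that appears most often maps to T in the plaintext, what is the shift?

The most frequent ciphertext letter is C (appears 6 times).
C is position 2; T is position 19.
Shift = -17≡9.

9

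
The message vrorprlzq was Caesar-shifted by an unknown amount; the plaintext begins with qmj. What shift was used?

From the crib: v(21)−q(16)=5, so the shift is 5.

5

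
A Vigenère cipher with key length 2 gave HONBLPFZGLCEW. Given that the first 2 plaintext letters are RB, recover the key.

Subtract each crib letter from the matching ciphertext letter (mod 26):
H(7)−R(17)=-10≡16 → Q
O(14)−B(1)=13 → N

QN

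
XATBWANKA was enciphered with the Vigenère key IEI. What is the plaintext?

PWLTSSFGS

Repeat the key across the ciphertext: IEIIEIIEI
X(23)−I(8): 15 → P
A(0)−E(4): -4≡22 → W
T(19)−I(8): 11 → L
B(1)−I(8): -7≡19 → T
W(22)−E(4): 18 → S
A(0)−I(8): -8≡18 → S
N(13)−I(8): 5 → F
K(10)−E(4): 6 → G
A(0)−I(8): -8≡18 → S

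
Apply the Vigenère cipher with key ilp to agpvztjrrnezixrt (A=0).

iredkircgvpoqigb

Repeat the key across the message: ilpilpilpilpilpi
a(0)+i(8): 8 → i
g(6)+l(11): 17 → r
p(15)+p(15): 30≡4 → e
v(21)+i(8): 29≡3 → d
z(25)+l(11): 36≡10 → k
t(19)+p(15): 34≡8 → i
j(9)+i(8): 17 → r
r(17)+l(11): 28≡2 → c
r(17)+p(15): 32≡6 → g
n(13)+i(8): 21 → v
e(4)+l(11): 15 → p
z(25)+p(15): 40≡14 → o
i(8)+i(8): 16 → q
x(23)+l(11): 34≡8 → i
r(17)+p(15): 32≡6 → g
t(19)+i(8): 27≡1 → b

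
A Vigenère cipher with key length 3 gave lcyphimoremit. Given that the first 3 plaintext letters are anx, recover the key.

Subtract each crib letter from the matching ciphertext letter (mod 26):
l(11)−a(0)=11 → l
c(2)−n(13)=-11≡15 → p
y(24)−x(23)=1 → b

lpb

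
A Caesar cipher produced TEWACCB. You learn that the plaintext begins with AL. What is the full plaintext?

From the crib: T(19)−A(0)=19, so the shift is 19.
Subtract 19 from each ciphertext letter:
T(19): 19−19=0 → A
E(4): 4−19=-15≡11 → L
W(22): 22−19=3 → D
A(0): 0−19=-19≡7 → H
C(2): 2−19=-17≡9 → J
C(2): 2−19=-17≡9 → J
B(1): 1−19=-18≡8 → I

ALDHJJI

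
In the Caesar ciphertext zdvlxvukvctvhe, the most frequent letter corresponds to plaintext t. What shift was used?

The most frequent ciphertext letter is v (appears 4 times).
v is position 21; t is position 19.
Shift = 2.

2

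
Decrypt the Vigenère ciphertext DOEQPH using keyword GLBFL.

XDDLEB

Repeat the key across the ciphertext: GLBFLG
D(3)−G(6): -3≡23 → X
O(14)−L(11): 3 → D
E(4)−B(1): 3 → D
Q(16)−F(5): 11 → L
P(15)−L(11): 4 → E
H(7)−G(6): 1 → B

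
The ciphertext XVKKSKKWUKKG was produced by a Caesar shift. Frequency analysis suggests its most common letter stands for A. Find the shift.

The most frequent ciphertext letter is K (appears 6 times).
K is position 10; A is position 0.
Shift = 10.

10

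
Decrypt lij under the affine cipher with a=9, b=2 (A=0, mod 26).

The inverse of 9 mod 26 is 3, since 9·3=27≡1. Apply D(y)=3·(y−2) mod 26:
l(11): 3·(11−2)=27≡1 → b
i(8): 3·(8−2)=18 → s
j(9): 3·(9−2)=21 → v

bsv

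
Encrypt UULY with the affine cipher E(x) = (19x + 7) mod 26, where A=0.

XXIV

U(20): 19·20+7=387≡23 → X
U(20): 19·20+7=387≡23 → X
L(11): 19·11+7=216≡8 → I
Y(24): 19·24+7=463≡21 → V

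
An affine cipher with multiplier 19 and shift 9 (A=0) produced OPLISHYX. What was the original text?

The inverse of 19 mod 26 is 11, since 19·11=209≡1. Apply D(y)=11·(y−9) mod 26:
O(14): 11·(14−9)=55≡3 → D
P(15): 11·(15−9)=66≡14 → O
L(11): 11·(11−9)=22 → W
I(8): 11·(8−9)=-11≡15 → P
S(18): 11·(18−9)=99≡21 → V
H(7): 11·(7−9)=-22≡4 → E
Y(24): 11·(24−9)=165≡9 → J
X(23): 11·(23−9)=154≡24 → Y

DOWPVEJY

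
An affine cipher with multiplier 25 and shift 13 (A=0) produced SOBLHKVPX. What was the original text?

VZMCGDSYQ

The inverse of 25 mod 26 is 25, since 25·25=625≡1. Apply D(y)=25·(y−13) mod 26:
S(18): 25·(18−13)=125≡21 → V
O(14): 25·(14−13)=25 → Z
B(1): 25·(1−13)=-300≡12 → M
L(11): 25·(11−13)=-50≡2 → C
H(7): 25·(7−13)=-150≡6 → G
K(10): 25·(10−13)=-75≡3 → D
V(21): 25·(21−13)=200≡18 → S
P(15): 25·(15−13)=50≡24 → Y
X(23): 25·(23−13)=250≡16 → Q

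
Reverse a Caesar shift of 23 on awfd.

dzig

a(0): 0−23=-23≡3 → d
w(22): 22−23=-1≡25 → z
f(5): 5−23=-18≡8 → i
d(3): 3−23=-20≡6 → g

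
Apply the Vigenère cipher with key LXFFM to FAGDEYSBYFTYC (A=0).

QXLIQJPGDREVH

Repeat the key across the message: LXFFMLXFFMLXF
F(5)+L(11): 16 → Q
A(0)+X(23): 23 → X
G(6)+F(5): 11 → L
D(3)+F(5): 8 → I
E(4)+M(12): 16 → Q
Y(24)+L(11): 35≡9 → J
S(18)+X(23): 41≡15 → P
B(1)+F(5): 6 → G
Y(24)+F(5): 29≡3 → D
F(5)+M(12): 17 → R
T(19)+L(11): 30≡4 → E
Y(24)+X(23): 47≡21 → V
C(2)+F(5): 7 → H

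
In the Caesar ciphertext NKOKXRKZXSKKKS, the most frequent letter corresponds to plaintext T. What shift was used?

17

The most frequent ciphertext letter is K (appears 6 times).
K is position 10; T is position 19.
Shift = -9≡17.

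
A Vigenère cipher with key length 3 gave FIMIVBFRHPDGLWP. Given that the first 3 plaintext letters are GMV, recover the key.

ZWR

Subtract each crib letter from the matching ciphertext letter (mod 26):
F(5)−G(6)=-1≡25 → Z
I(8)−M(12)=-4≡22 → W
M(12)−V(21)=-9≡17 → R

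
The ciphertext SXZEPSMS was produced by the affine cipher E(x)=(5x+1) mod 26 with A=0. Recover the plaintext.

TUKLITXT

The inverse of 5 mod 26 is 21, since 5·21=105≡1. Apply D(y)=21·(y−1) mod 26:
S(18): 21·(18−1)=357≡19 → T
X(23): 21·(23−1)=462≡20 → U
Z(25): 21·(25−1)=504≡10 → K
E(4): 21·(4−1)=63≡11 → L
P(15): 21·(15−1)=294≡8 → I
S(18): 21·(18−1)=357≡19 → T
M(12): 21·(12−1)=231≡23 → X
S(18): 21·(18−1)=357≡19 → T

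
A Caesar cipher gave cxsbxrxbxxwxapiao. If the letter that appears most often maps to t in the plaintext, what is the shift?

The most frequent ciphertext letter is x (appears 6 times).
x is position 23; t is position 19.
Shift = 4.

4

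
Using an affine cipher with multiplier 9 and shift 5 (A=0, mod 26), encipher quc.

q(16): 9·16+5=149≡19 → t
u(20): 9·20+5=185≡3 → d
c(2): 9·2+5=23 → x

tdx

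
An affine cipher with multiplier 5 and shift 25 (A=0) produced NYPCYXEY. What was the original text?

The inverse of 5 mod 26 is 21, since 5·21=105≡1. Apply D(y)=21·(y−25) mod 26:
N(13): 21·(13−25)=-252≡8 → I
Y(24): 21·(24−25)=-21≡5 → F
P(15): 21·(15−25)=-210≡24 → Y
C(2): 21·(2−25)=-483≡11 → L
Y(24): 21·(24−25)=-21≡5 → F
X(23): 21·(23−25)=-42≡10 → K
E(4): 21·(4−25)=-441≡1 → B
Y(24): 21·(24−25)=-21≡5 → F

IFYLFKBF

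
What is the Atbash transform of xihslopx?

x(23) → c(2)
i(8) → r(17)
h(7) → s(18)
s(18) → h(7)
l(11) → o(14)
o(14) → l(11)
p(15) → k(10)
x(23) → c(2)

crsholkc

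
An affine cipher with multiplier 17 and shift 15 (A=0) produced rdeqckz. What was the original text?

The inverse of 17 mod 26 is 23, since 17·23=391≡1. Apply D(y)=23·(y−15) mod 26:
r(17): 23·(17−15)=46≡20 → u
d(3): 23·(3−15)=-276≡10 → k
e(4): 23·(4−15)=-253≡7 → h
q(16): 23·(16−15)=23 → x
c(2): 23·(2−15)=-299≡13 → n
k(10): 23·(10−15)=-115≡15 → p
z(25): 23·(25−15)=230≡22 → w

ukhxnpw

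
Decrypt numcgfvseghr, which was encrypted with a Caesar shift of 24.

n(13): 13−24=-11≡15 → p
u(20): 20−24=-4≡22 → w
m(12): 12−24=-12≡14 → o
c(2): 2−24=-22≡4 → e
g(6): 6−24=-18≡8 → i
f(5): 5−24=-19≡7 → h
v(21): 21−24=-3≡23 → x
s(18): 18−24=-6≡20 → u
e(4): 4−24=-20≡6 → g
g(6): 6−24=-18≡8 → i
h(7): 7−24=-17≡9 → j
r(17): 17−24=-7≡19 → t

pwoeihxugijt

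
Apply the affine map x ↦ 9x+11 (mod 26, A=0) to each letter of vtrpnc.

v(21): 9·21+11=200≡18 → s
t(19): 9·19+11=182≡0 → a
r(17): 9·17+11=164≡8 → i
p(15): 9·15+11=146≡16 → q
n(13): 9·13+11=128≡24 → y
c(2): 9·2+11=29≡3 → d

saiqyd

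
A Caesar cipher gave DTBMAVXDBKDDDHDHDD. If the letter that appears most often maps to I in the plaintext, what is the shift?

21

The most frequent ciphertext letter is D (appears 8 times).
D is position 3; I is position 8.
Shift = -5≡21.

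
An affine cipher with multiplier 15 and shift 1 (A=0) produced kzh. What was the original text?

The inverse of 15 mod 26 is 7, since 15·7=105≡1. Apply D(y)=7·(y−1) mod 26:
k(10): 7·(10−1)=63≡11 → l
z(25): 7·(25−1)=168≡12 → m
h(7): 7·(7−1)=42≡16 → q

lmq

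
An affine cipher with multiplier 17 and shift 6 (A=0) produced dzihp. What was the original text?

jvuxz

The inverse of 17 mod 26 is 23, since 17·23=391≡1. Apply D(y)=23·(y−6) mod 26:
d(3): 23·(3−6)=-69≡9 → j
z(25): 23·(25−6)=437≡21 → v
i(8): 23·(8−6)=46≡20 → u
h(7): 23·(7−6)=23 → x
p(15): 23·(15−6)=207≡25 → z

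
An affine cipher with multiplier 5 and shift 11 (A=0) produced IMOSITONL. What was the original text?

PVLRPMLQA

The inverse of 5 mod 26 is 21, since 5·21=105≡1. Apply D(y)=21·(y−11) mod 26:
I(8): 21·(8−11)=-63≡15 → P
M(12): 21·(12−11)=21 → V
O(14): 21·(14−11)=63≡11 → L
S(18): 21·(18−11)=147≡17 → R
I(8): 21·(8−11)=-63≡15 → P
T(19): 21·(19−11)=168≡12 → M
O(14): 21·(14−11)=63≡11 → L
N(13): 21·(13−11)=42≡16 → Q
L(11): 21·(11−11)=0 → A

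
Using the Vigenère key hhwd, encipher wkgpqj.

drcsxq

Repeat the key across the message: hhwdhh
w(22)+h(7): 29≡3 → d
k(10)+h(7): 17 → r
g(6)+w(22): 28≡2 → c
p(15)+d(3): 18 → s
q(16)+h(7): 23 → x
j(9)+h(7): 16 → q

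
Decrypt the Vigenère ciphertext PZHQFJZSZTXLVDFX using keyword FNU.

Repeat the key across the ciphertext: FNUFNUFNUFNUFNUF
P(15)−F(5): 10 → K
Z(25)−N(13): 12 → M
H(7)−U(20): -13≡13 → N
Q(16)−F(5): 11 → L
F(5)−N(13): -8≡18 → S
J(9)−U(20): -11≡15 → P
Z(25)−F(5): 20 → U
S(18)−N(13): 5 → F
Z(25)−U(20): 5 → F
T(19)−F(5): 14 → O
X(23)−N(13): 10 → K
L(11)−U(20): -9≡17 → R
V(21)−F(5): 16 → Q
D(3)−N(13): -10≡16 → Q
F(5)−U(20): -15≡11 → L
X(23)−F(5): 18 → S

KMNLSPUFFOKRQQLS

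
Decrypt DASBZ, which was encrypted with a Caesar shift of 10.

TQIRP

D(3): 3−10=-7≡19 → T
A(0): 0−10=-10≡16 → Q
S(18): 18−10=8 → I
B(1): 1−10=-9≡17 → R
Z(25): 25−10=15 → P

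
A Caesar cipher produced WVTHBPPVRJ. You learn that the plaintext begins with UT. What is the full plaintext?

UTRFZNNTPH

From the crib: W(22)−U(20)=2, so the shift is 2.
Subtract 2 from each ciphertext letter:
W(22): 22−2=20 → U
V(21): 21−2=19 → T
T(19): 19−2=17 → R
H(7): 7−2=5 → F
B(1): 1−2=-1≡25 → Z
P(15): 15−2=13 → N
P(15): 15−2=13 → N
V(21): 21−2=19 → T
R(17): 17−2=15 → P
J(9): 9−2=7 → H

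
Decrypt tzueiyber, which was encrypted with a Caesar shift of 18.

bhcmqgjmz

t(19): 19−18=1 → b
z(25): 25−18=7 → h
u(20): 20−18=2 → c
e(4): 4−18=-14≡12 → m
i(8): 8−18=-10≡16 → q
y(24): 24−18=6 → g
b(1): 1−18=-17≡9 → j
e(4): 4−18=-14≡12 → m
r(17): 17−18=-1≡25 → z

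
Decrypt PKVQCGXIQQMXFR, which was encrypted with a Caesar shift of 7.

P(15): 15−7=8 → I
K(10): 10−7=3 → D
V(21): 21−7=14 → O
Q(16): 16−7=9 → J
C(2): 2−7=-5≡21 → V
G(6): 6−7=-1≡25 → Z
X(23): 23−7=16 → Q
I(8): 8−7=1 → B
Q(16): 16−7=9 → J
Q(16): 16−7=9 → J
M(12): 12−7=5 → F
X(23): 23−7=16 → Q
F(5): 5−7=-2≡24 → Y
R(17): 17−7=10 → K

IDOJVZQBJJFQYK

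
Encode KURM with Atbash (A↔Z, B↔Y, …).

K(10) → P(15)
U(20) → F(5)
R(17) → I(8)
M(12) → N(13)

PFIN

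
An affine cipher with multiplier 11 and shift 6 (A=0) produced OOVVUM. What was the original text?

The inverse of 11 mod 26 is 19, since 11·19=209≡1. Apply D(y)=19·(y−6) mod 26:
O(14): 19·(14−6)=152≡22 → W
O(14): 19·(14−6)=152≡22 → W
V(21): 19·(21−6)=285≡25 → Z
V(21): 19·(21−6)=285≡25 → Z
U(20): 19·(20−6)=266≡6 → G
M(12): 19·(12−6)=114≡10 → K

WWZZGK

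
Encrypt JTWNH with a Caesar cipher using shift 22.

FPSJD

J(9): 9+22=31≡5 → F
T(19): 19+22=41≡15 → P
W(22): 22+22=44≡18 → S
N(13): 13+22=35≡9 → J
H(7): 7+22=29≡3 → D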